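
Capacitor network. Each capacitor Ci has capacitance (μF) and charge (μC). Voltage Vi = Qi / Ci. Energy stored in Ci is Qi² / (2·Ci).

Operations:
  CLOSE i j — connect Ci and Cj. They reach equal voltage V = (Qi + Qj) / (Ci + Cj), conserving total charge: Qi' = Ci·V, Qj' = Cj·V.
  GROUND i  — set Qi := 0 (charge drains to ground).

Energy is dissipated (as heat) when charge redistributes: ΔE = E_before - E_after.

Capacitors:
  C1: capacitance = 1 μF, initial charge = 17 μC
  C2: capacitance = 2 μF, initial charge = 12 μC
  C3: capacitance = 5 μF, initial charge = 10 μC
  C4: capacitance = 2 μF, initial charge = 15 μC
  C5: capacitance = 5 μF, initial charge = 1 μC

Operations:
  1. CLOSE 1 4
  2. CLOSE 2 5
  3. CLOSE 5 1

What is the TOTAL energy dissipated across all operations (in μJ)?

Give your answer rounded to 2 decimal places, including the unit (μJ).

Initial: C1(1μF, Q=17μC, V=17.00V), C2(2μF, Q=12μC, V=6.00V), C3(5μF, Q=10μC, V=2.00V), C4(2μF, Q=15μC, V=7.50V), C5(5μF, Q=1μC, V=0.20V)
Op 1: CLOSE 1-4: Q_total=32.00, C_total=3.00, V=10.67; Q1=10.67, Q4=21.33; dissipated=30.083
Op 2: CLOSE 2-5: Q_total=13.00, C_total=7.00, V=1.86; Q2=3.71, Q5=9.29; dissipated=24.029
Op 3: CLOSE 5-1: Q_total=19.95, C_total=6.00, V=3.33; Q5=16.63, Q1=3.33; dissipated=32.337
Total dissipated: 86.448 μJ

Answer: 86.45 μJ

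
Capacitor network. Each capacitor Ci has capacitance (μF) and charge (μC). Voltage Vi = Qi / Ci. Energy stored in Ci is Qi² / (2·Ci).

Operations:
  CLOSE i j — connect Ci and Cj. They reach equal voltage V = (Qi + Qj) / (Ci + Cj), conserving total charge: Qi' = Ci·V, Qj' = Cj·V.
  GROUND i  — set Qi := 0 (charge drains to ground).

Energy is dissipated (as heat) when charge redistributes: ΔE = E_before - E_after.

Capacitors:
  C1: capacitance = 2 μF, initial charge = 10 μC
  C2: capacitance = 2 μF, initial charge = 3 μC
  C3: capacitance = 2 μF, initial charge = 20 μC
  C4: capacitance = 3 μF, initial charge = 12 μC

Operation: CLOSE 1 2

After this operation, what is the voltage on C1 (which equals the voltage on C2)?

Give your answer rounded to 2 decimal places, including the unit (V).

Initial: C1(2μF, Q=10μC, V=5.00V), C2(2μF, Q=3μC, V=1.50V), C3(2μF, Q=20μC, V=10.00V), C4(3μF, Q=12μC, V=4.00V)
Op 1: CLOSE 1-2: Q_total=13.00, C_total=4.00, V=3.25; Q1=6.50, Q2=6.50; dissipated=6.125

Answer: 3.25 V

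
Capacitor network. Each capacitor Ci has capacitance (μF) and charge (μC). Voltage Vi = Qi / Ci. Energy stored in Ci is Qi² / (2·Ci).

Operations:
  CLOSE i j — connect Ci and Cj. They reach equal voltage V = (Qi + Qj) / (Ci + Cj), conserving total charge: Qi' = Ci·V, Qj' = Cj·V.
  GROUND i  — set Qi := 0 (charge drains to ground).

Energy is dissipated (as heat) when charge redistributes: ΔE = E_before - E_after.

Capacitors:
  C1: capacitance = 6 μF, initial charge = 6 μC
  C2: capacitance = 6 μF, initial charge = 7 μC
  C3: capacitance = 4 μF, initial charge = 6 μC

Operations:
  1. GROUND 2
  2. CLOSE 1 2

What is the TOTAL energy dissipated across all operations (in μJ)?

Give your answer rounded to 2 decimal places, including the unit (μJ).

Initial: C1(6μF, Q=6μC, V=1.00V), C2(6μF, Q=7μC, V=1.17V), C3(4μF, Q=6μC, V=1.50V)
Op 1: GROUND 2: Q2=0; energy lost=4.083
Op 2: CLOSE 1-2: Q_total=6.00, C_total=12.00, V=0.50; Q1=3.00, Q2=3.00; dissipated=1.500
Total dissipated: 5.583 μJ

Answer: 5.58 μJ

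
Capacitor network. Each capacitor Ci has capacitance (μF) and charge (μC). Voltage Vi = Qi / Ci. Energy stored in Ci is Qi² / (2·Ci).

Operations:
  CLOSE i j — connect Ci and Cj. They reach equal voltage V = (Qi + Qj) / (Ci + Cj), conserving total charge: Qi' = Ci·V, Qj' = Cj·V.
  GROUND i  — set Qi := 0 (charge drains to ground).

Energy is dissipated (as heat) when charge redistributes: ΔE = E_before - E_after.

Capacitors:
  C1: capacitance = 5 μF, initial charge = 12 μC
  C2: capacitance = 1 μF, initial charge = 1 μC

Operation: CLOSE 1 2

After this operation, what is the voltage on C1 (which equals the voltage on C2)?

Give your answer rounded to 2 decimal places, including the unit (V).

Answer: 2.17 V

Derivation:
Initial: C1(5μF, Q=12μC, V=2.40V), C2(1μF, Q=1μC, V=1.00V)
Op 1: CLOSE 1-2: Q_total=13.00, C_total=6.00, V=2.17; Q1=10.83, Q2=2.17; dissipated=0.817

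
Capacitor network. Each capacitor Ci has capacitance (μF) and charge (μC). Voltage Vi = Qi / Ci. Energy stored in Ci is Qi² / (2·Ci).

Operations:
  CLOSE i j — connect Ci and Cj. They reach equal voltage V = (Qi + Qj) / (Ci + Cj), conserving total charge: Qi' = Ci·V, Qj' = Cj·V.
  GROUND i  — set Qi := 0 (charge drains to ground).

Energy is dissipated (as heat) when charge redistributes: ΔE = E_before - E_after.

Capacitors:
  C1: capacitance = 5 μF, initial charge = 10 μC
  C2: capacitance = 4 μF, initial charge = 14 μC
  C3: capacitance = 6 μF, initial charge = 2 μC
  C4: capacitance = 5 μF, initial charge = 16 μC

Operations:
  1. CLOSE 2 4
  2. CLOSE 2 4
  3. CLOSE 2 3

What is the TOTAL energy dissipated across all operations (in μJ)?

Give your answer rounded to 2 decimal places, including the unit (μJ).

Answer: 10.90 μJ

Derivation:
Initial: C1(5μF, Q=10μC, V=2.00V), C2(4μF, Q=14μC, V=3.50V), C3(6μF, Q=2μC, V=0.33V), C4(5μF, Q=16μC, V=3.20V)
Op 1: CLOSE 2-4: Q_total=30.00, C_total=9.00, V=3.33; Q2=13.33, Q4=16.67; dissipated=0.100
Op 2: CLOSE 2-4: Q_total=30.00, C_total=9.00, V=3.33; Q2=13.33, Q4=16.67; dissipated=0.000
Op 3: CLOSE 2-3: Q_total=15.33, C_total=10.00, V=1.53; Q2=6.13, Q3=9.20; dissipated=10.800
Total dissipated: 10.900 μJ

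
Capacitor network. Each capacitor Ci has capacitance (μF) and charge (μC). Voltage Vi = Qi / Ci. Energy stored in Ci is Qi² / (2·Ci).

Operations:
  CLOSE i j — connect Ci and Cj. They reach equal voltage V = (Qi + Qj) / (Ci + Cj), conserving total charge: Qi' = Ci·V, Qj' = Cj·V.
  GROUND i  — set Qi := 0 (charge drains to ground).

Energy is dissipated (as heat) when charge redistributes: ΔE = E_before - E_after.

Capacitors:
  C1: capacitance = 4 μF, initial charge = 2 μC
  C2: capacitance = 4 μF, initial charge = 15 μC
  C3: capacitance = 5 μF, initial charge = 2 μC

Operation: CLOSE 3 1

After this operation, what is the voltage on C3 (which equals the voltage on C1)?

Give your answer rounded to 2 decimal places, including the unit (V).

Initial: C1(4μF, Q=2μC, V=0.50V), C2(4μF, Q=15μC, V=3.75V), C3(5μF, Q=2μC, V=0.40V)
Op 1: CLOSE 3-1: Q_total=4.00, C_total=9.00, V=0.44; Q3=2.22, Q1=1.78; dissipated=0.011

Answer: 0.44 V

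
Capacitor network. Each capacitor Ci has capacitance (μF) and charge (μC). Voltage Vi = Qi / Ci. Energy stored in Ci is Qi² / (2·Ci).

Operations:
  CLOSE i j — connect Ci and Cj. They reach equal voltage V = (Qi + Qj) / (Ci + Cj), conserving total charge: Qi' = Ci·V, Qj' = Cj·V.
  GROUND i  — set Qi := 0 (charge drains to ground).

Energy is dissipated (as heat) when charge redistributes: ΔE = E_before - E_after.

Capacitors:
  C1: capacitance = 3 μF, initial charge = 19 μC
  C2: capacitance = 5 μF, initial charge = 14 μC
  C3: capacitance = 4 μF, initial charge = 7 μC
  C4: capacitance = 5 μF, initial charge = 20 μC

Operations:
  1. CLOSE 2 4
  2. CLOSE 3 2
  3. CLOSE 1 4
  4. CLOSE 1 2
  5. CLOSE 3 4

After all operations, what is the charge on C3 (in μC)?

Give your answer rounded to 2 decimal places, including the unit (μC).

Initial: C1(3μF, Q=19μC, V=6.33V), C2(5μF, Q=14μC, V=2.80V), C3(4μF, Q=7μC, V=1.75V), C4(5μF, Q=20μC, V=4.00V)
Op 1: CLOSE 2-4: Q_total=34.00, C_total=10.00, V=3.40; Q2=17.00, Q4=17.00; dissipated=1.800
Op 2: CLOSE 3-2: Q_total=24.00, C_total=9.00, V=2.67; Q3=10.67, Q2=13.33; dissipated=3.025
Op 3: CLOSE 1-4: Q_total=36.00, C_total=8.00, V=4.50; Q1=13.50, Q4=22.50; dissipated=8.067
Op 4: CLOSE 1-2: Q_total=26.83, C_total=8.00, V=3.35; Q1=10.06, Q2=16.77; dissipated=3.151
Op 5: CLOSE 3-4: Q_total=33.17, C_total=9.00, V=3.69; Q3=14.74, Q4=18.43; dissipated=3.735
Final charges: Q1=10.06, Q2=16.77, Q3=14.74, Q4=18.43

Answer: 14.74 μC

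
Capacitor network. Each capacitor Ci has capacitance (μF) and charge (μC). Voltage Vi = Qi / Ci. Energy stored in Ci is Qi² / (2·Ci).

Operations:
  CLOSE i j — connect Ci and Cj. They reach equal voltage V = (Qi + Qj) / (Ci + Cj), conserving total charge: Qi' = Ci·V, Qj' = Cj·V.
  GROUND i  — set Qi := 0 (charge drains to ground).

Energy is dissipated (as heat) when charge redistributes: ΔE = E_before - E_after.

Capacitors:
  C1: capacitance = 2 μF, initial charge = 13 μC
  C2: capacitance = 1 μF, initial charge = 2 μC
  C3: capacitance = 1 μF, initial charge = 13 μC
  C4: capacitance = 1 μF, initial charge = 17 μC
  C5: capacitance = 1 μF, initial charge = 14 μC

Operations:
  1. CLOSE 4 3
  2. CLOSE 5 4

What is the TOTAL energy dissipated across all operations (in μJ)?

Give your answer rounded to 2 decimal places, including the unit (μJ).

Initial: C1(2μF, Q=13μC, V=6.50V), C2(1μF, Q=2μC, V=2.00V), C3(1μF, Q=13μC, V=13.00V), C4(1μF, Q=17μC, V=17.00V), C5(1μF, Q=14μC, V=14.00V)
Op 1: CLOSE 4-3: Q_total=30.00, C_total=2.00, V=15.00; Q4=15.00, Q3=15.00; dissipated=4.000
Op 2: CLOSE 5-4: Q_total=29.00, C_total=2.00, V=14.50; Q5=14.50, Q4=14.50; dissipated=0.250
Total dissipated: 4.250 μJ

Answer: 4.25 μJ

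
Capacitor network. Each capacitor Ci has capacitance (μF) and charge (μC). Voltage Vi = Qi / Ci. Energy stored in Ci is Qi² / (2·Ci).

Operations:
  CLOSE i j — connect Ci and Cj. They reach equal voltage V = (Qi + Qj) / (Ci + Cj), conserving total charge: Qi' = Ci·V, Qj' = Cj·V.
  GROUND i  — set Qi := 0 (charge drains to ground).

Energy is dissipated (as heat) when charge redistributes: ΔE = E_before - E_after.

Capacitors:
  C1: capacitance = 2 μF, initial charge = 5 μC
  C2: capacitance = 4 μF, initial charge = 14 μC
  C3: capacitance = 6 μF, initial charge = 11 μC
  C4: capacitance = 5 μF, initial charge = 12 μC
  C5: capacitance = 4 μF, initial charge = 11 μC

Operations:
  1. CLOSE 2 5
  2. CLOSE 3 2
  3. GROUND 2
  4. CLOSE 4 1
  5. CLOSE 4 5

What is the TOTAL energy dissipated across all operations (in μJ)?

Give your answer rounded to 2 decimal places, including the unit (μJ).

Initial: C1(2μF, Q=5μC, V=2.50V), C2(4μF, Q=14μC, V=3.50V), C3(6μF, Q=11μC, V=1.83V), C4(5μF, Q=12μC, V=2.40V), C5(4μF, Q=11μC, V=2.75V)
Op 1: CLOSE 2-5: Q_total=25.00, C_total=8.00, V=3.12; Q2=12.50, Q5=12.50; dissipated=0.562
Op 2: CLOSE 3-2: Q_total=23.50, C_total=10.00, V=2.35; Q3=14.10, Q2=9.40; dissipated=2.002
Op 3: GROUND 2: Q2=0; energy lost=11.045
Op 4: CLOSE 4-1: Q_total=17.00, C_total=7.00, V=2.43; Q4=12.14, Q1=4.86; dissipated=0.007
Op 5: CLOSE 4-5: Q_total=24.64, C_total=9.00, V=2.74; Q4=13.69, Q5=10.95; dissipated=0.539
Total dissipated: 14.156 μJ

Answer: 14.16 μJ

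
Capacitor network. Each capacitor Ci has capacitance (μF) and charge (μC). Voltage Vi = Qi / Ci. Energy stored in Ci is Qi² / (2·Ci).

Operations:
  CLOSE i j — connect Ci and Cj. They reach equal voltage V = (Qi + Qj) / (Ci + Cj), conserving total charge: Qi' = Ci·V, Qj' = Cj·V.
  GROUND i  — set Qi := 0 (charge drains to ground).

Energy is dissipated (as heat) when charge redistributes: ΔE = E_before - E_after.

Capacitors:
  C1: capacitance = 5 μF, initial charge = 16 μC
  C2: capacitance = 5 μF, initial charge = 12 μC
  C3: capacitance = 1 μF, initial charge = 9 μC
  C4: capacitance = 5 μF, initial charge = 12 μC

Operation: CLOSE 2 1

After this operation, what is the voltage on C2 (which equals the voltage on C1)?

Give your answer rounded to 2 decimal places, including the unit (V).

Answer: 2.80 V

Derivation:
Initial: C1(5μF, Q=16μC, V=3.20V), C2(5μF, Q=12μC, V=2.40V), C3(1μF, Q=9μC, V=9.00V), C4(5μF, Q=12μC, V=2.40V)
Op 1: CLOSE 2-1: Q_total=28.00, C_total=10.00, V=2.80; Q2=14.00, Q1=14.00; dissipated=0.800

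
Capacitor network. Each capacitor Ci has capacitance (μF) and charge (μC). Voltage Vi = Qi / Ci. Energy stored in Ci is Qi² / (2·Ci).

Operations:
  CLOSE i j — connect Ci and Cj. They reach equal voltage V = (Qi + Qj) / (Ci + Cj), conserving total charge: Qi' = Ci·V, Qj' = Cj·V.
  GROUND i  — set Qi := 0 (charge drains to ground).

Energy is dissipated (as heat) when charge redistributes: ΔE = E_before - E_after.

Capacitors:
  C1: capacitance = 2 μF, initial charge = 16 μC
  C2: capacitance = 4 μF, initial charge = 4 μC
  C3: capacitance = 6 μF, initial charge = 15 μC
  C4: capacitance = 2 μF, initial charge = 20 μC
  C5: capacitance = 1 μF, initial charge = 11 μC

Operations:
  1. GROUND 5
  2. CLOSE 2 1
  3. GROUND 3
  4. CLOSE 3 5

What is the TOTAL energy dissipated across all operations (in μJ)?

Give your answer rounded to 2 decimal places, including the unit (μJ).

Answer: 111.92 μJ

Derivation:
Initial: C1(2μF, Q=16μC, V=8.00V), C2(4μF, Q=4μC, V=1.00V), C3(6μF, Q=15μC, V=2.50V), C4(2μF, Q=20μC, V=10.00V), C5(1μF, Q=11μC, V=11.00V)
Op 1: GROUND 5: Q5=0; energy lost=60.500
Op 2: CLOSE 2-1: Q_total=20.00, C_total=6.00, V=3.33; Q2=13.33, Q1=6.67; dissipated=32.667
Op 3: GROUND 3: Q3=0; energy lost=18.750
Op 4: CLOSE 3-5: Q_total=0.00, C_total=7.00, V=0.00; Q3=0.00, Q5=0.00; dissipated=0.000
Total dissipated: 111.917 μJ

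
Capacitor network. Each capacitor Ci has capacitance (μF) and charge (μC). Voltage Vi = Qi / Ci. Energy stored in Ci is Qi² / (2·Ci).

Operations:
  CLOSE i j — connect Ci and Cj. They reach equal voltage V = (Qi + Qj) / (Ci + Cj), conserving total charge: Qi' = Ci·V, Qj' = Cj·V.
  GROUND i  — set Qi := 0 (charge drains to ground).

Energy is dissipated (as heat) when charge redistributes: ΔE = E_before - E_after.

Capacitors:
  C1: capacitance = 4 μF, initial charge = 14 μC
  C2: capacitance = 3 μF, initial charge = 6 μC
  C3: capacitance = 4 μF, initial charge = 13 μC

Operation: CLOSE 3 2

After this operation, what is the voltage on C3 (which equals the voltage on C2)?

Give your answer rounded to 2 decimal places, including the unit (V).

Initial: C1(4μF, Q=14μC, V=3.50V), C2(3μF, Q=6μC, V=2.00V), C3(4μF, Q=13μC, V=3.25V)
Op 1: CLOSE 3-2: Q_total=19.00, C_total=7.00, V=2.71; Q3=10.86, Q2=8.14; dissipated=1.339

Answer: 2.71 V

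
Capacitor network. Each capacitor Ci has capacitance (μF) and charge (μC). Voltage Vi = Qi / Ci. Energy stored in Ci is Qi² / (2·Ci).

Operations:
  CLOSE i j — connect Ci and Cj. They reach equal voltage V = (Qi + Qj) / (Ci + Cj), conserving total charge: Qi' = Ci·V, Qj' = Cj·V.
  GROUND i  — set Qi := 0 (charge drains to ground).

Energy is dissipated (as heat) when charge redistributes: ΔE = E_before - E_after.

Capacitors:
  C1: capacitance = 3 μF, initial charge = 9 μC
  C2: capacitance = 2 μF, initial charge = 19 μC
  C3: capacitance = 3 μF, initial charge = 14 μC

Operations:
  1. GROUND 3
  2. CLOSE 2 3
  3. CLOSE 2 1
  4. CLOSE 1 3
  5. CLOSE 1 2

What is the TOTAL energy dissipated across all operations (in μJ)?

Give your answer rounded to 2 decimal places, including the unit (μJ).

Initial: C1(3μF, Q=9μC, V=3.00V), C2(2μF, Q=19μC, V=9.50V), C3(3μF, Q=14μC, V=4.67V)
Op 1: GROUND 3: Q3=0; energy lost=32.667
Op 2: CLOSE 2-3: Q_total=19.00, C_total=5.00, V=3.80; Q2=7.60, Q3=11.40; dissipated=54.150
Op 3: CLOSE 2-1: Q_total=16.60, C_total=5.00, V=3.32; Q2=6.64, Q1=9.96; dissipated=0.384
Op 4: CLOSE 1-3: Q_total=21.36, C_total=6.00, V=3.56; Q1=10.68, Q3=10.68; dissipated=0.173
Op 5: CLOSE 1-2: Q_total=17.32, C_total=5.00, V=3.46; Q1=10.39, Q2=6.93; dissipated=0.035
Total dissipated: 87.408 μJ

Answer: 87.41 μJ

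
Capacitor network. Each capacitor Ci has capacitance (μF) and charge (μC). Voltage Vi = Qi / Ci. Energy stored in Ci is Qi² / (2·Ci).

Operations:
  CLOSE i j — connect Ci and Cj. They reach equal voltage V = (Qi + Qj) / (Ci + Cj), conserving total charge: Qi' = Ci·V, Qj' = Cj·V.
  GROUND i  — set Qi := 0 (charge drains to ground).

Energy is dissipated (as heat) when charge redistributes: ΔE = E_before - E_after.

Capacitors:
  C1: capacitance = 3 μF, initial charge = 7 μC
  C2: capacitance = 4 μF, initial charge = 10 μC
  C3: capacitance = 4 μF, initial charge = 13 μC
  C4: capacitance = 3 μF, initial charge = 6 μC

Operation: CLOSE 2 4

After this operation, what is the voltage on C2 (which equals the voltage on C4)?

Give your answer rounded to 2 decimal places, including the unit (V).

Answer: 2.29 V

Derivation:
Initial: C1(3μF, Q=7μC, V=2.33V), C2(4μF, Q=10μC, V=2.50V), C3(4μF, Q=13μC, V=3.25V), C4(3μF, Q=6μC, V=2.00V)
Op 1: CLOSE 2-4: Q_total=16.00, C_total=7.00, V=2.29; Q2=9.14, Q4=6.86; dissipated=0.214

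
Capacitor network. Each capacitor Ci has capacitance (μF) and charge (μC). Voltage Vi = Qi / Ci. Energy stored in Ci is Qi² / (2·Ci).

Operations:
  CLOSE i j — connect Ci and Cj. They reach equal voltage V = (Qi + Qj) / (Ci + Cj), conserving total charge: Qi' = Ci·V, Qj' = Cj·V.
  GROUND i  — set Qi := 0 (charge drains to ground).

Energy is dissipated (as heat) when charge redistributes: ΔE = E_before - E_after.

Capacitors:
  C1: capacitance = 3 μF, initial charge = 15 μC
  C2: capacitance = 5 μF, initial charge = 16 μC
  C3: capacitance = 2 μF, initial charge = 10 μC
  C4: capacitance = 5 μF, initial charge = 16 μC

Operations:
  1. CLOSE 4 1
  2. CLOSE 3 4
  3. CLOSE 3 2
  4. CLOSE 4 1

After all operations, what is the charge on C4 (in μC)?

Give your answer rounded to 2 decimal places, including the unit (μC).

Initial: C1(3μF, Q=15μC, V=5.00V), C2(5μF, Q=16μC, V=3.20V), C3(2μF, Q=10μC, V=5.00V), C4(5μF, Q=16μC, V=3.20V)
Op 1: CLOSE 4-1: Q_total=31.00, C_total=8.00, V=3.88; Q4=19.38, Q1=11.62; dissipated=3.038
Op 2: CLOSE 3-4: Q_total=29.38, C_total=7.00, V=4.20; Q3=8.39, Q4=20.98; dissipated=0.904
Op 3: CLOSE 3-2: Q_total=24.39, C_total=7.00, V=3.48; Q3=6.97, Q2=17.42; dissipated=0.709
Op 4: CLOSE 4-1: Q_total=32.61, C_total=8.00, V=4.08; Q4=20.38, Q1=12.23; dissipated=0.097
Final charges: Q1=12.23, Q2=17.42, Q3=6.97, Q4=20.38

Answer: 20.38 μC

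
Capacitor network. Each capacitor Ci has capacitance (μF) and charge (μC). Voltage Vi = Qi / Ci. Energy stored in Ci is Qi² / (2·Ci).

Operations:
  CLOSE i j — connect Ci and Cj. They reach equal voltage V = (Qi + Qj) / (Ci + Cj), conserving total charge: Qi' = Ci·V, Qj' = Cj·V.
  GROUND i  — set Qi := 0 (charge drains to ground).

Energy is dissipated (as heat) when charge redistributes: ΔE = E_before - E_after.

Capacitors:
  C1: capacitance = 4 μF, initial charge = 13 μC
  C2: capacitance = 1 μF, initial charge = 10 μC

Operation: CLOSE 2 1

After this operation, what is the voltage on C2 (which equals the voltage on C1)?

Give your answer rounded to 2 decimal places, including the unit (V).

Initial: C1(4μF, Q=13μC, V=3.25V), C2(1μF, Q=10μC, V=10.00V)
Op 1: CLOSE 2-1: Q_total=23.00, C_total=5.00, V=4.60; Q2=4.60, Q1=18.40; dissipated=18.225

Answer: 4.60 V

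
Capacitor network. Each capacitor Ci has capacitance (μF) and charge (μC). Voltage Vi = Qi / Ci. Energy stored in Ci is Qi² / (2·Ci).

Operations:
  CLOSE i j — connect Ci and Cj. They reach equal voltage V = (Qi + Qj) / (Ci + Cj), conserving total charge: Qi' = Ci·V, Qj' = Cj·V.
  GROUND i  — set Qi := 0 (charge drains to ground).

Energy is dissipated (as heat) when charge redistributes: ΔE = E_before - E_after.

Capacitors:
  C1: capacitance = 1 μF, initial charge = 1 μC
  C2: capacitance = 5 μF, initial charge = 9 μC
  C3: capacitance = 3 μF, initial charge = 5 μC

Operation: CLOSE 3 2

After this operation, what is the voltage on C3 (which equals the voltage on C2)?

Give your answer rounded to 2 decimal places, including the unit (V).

Initial: C1(1μF, Q=1μC, V=1.00V), C2(5μF, Q=9μC, V=1.80V), C3(3μF, Q=5μC, V=1.67V)
Op 1: CLOSE 3-2: Q_total=14.00, C_total=8.00, V=1.75; Q3=5.25, Q2=8.75; dissipated=0.017

Answer: 1.75 V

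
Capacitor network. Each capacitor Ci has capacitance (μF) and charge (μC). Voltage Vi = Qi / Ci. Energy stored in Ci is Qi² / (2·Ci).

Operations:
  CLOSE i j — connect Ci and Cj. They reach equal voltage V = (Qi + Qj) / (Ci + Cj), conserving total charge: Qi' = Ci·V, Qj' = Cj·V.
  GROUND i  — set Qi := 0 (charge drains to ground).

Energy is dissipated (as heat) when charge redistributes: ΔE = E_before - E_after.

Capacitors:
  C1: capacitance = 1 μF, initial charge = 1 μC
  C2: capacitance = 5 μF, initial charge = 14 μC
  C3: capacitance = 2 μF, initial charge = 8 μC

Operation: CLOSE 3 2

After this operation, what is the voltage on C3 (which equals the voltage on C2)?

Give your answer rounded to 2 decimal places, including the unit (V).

Initial: C1(1μF, Q=1μC, V=1.00V), C2(5μF, Q=14μC, V=2.80V), C3(2μF, Q=8μC, V=4.00V)
Op 1: CLOSE 3-2: Q_total=22.00, C_total=7.00, V=3.14; Q3=6.29, Q2=15.71; dissipated=1.029

Answer: 3.14 V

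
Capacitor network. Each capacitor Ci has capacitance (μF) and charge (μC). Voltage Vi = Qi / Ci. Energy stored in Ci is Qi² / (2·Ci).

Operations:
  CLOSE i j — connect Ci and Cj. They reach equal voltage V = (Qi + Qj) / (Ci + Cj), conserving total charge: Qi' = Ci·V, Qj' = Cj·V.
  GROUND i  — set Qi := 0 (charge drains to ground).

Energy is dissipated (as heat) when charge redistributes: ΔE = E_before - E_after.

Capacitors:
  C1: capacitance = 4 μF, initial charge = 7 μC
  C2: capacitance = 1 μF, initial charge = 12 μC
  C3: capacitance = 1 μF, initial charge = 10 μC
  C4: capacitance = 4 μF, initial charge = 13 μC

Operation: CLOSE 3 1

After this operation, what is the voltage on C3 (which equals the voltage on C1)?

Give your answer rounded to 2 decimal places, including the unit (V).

Initial: C1(4μF, Q=7μC, V=1.75V), C2(1μF, Q=12μC, V=12.00V), C3(1μF, Q=10μC, V=10.00V), C4(4μF, Q=13μC, V=3.25V)
Op 1: CLOSE 3-1: Q_total=17.00, C_total=5.00, V=3.40; Q3=3.40, Q1=13.60; dissipated=27.225

Answer: 3.40 V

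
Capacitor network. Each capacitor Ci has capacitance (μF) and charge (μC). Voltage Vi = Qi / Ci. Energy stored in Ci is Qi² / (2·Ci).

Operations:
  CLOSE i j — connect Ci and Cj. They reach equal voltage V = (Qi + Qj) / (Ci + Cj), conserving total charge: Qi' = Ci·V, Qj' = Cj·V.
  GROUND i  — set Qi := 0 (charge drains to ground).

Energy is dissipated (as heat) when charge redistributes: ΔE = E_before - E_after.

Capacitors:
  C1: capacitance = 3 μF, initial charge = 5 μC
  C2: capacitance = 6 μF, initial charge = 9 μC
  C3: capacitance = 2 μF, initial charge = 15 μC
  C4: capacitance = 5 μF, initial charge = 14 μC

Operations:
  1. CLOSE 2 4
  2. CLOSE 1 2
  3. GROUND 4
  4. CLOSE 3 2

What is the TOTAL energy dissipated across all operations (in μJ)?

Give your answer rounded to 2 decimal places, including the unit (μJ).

Initial: C1(3μF, Q=5μC, V=1.67V), C2(6μF, Q=9μC, V=1.50V), C3(2μF, Q=15μC, V=7.50V), C4(5μF, Q=14μC, V=2.80V)
Op 1: CLOSE 2-4: Q_total=23.00, C_total=11.00, V=2.09; Q2=12.55, Q4=10.45; dissipated=2.305
Op 2: CLOSE 1-2: Q_total=17.55, C_total=9.00, V=1.95; Q1=5.85, Q2=11.70; dissipated=0.180
Op 3: GROUND 4: Q4=0; energy lost=10.930
Op 4: CLOSE 3-2: Q_total=26.70, C_total=8.00, V=3.34; Q3=6.67, Q2=20.02; dissipated=23.106
Total dissipated: 36.520 μJ

Answer: 36.52 μJ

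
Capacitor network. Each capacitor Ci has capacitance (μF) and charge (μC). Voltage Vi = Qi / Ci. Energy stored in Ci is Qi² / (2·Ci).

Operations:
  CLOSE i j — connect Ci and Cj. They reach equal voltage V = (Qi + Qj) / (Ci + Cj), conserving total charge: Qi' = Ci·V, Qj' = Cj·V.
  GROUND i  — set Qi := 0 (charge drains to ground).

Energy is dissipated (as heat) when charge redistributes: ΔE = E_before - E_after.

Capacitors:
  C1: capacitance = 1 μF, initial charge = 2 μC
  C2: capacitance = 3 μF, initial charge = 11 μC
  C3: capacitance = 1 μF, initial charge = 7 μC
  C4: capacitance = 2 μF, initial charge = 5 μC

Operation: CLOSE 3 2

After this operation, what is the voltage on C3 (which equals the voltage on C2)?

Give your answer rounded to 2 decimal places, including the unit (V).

Answer: 4.50 V

Derivation:
Initial: C1(1μF, Q=2μC, V=2.00V), C2(3μF, Q=11μC, V=3.67V), C3(1μF, Q=7μC, V=7.00V), C4(2μF, Q=5μC, V=2.50V)
Op 1: CLOSE 3-2: Q_total=18.00, C_total=4.00, V=4.50; Q3=4.50, Q2=13.50; dissipated=4.167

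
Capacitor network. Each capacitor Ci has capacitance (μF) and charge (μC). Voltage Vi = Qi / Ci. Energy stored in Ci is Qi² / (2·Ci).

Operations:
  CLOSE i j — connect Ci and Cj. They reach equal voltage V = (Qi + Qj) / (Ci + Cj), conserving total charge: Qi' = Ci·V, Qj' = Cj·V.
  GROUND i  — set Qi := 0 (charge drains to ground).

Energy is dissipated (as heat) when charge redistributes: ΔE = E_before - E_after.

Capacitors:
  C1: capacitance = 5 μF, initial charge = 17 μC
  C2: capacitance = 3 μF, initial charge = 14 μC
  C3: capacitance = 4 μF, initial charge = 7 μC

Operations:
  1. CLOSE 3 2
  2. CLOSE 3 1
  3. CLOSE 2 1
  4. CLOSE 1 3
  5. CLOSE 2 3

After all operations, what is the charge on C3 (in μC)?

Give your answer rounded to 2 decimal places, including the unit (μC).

Initial: C1(5μF, Q=17μC, V=3.40V), C2(3μF, Q=14μC, V=4.67V), C3(4μF, Q=7μC, V=1.75V)
Op 1: CLOSE 3-2: Q_total=21.00, C_total=7.00, V=3.00; Q3=12.00, Q2=9.00; dissipated=7.292
Op 2: CLOSE 3-1: Q_total=29.00, C_total=9.00, V=3.22; Q3=12.89, Q1=16.11; dissipated=0.178
Op 3: CLOSE 2-1: Q_total=25.11, C_total=8.00, V=3.14; Q2=9.42, Q1=15.69; dissipated=0.046
Op 4: CLOSE 1-3: Q_total=28.58, C_total=9.00, V=3.18; Q1=15.88, Q3=12.70; dissipated=0.008
Op 5: CLOSE 2-3: Q_total=22.12, C_total=7.00, V=3.16; Q2=9.48, Q3=12.64; dissipated=0.001
Final charges: Q1=15.88, Q2=9.48, Q3=12.64

Answer: 12.64 μC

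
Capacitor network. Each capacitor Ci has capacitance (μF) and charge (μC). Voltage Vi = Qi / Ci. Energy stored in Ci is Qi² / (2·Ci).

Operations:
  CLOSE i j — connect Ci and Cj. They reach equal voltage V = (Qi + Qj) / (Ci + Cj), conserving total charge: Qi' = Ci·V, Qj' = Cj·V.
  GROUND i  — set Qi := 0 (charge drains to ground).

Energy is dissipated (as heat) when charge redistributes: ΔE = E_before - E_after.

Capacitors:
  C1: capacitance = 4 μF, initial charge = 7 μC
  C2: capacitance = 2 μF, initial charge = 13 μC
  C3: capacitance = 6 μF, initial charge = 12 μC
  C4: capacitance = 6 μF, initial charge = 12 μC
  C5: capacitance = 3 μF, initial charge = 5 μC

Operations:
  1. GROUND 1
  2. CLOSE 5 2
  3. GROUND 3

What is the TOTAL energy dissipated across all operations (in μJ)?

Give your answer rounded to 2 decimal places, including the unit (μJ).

Answer: 32.14 μJ

Derivation:
Initial: C1(4μF, Q=7μC, V=1.75V), C2(2μF, Q=13μC, V=6.50V), C3(6μF, Q=12μC, V=2.00V), C4(6μF, Q=12μC, V=2.00V), C5(3μF, Q=5μC, V=1.67V)
Op 1: GROUND 1: Q1=0; energy lost=6.125
Op 2: CLOSE 5-2: Q_total=18.00, C_total=5.00, V=3.60; Q5=10.80, Q2=7.20; dissipated=14.017
Op 3: GROUND 3: Q3=0; energy lost=12.000
Total dissipated: 32.142 μJ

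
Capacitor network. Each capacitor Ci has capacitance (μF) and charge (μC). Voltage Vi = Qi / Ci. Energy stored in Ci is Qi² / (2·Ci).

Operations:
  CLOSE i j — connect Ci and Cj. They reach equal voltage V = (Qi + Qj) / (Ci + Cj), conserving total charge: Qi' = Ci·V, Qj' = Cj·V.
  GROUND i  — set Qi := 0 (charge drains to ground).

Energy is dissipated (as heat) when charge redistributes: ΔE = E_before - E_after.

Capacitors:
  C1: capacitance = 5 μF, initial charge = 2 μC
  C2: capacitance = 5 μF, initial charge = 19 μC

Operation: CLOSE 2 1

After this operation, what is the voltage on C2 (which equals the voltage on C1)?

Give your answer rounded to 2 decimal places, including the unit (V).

Initial: C1(5μF, Q=2μC, V=0.40V), C2(5μF, Q=19μC, V=3.80V)
Op 1: CLOSE 2-1: Q_total=21.00, C_total=10.00, V=2.10; Q2=10.50, Q1=10.50; dissipated=14.450

Answer: 2.10 V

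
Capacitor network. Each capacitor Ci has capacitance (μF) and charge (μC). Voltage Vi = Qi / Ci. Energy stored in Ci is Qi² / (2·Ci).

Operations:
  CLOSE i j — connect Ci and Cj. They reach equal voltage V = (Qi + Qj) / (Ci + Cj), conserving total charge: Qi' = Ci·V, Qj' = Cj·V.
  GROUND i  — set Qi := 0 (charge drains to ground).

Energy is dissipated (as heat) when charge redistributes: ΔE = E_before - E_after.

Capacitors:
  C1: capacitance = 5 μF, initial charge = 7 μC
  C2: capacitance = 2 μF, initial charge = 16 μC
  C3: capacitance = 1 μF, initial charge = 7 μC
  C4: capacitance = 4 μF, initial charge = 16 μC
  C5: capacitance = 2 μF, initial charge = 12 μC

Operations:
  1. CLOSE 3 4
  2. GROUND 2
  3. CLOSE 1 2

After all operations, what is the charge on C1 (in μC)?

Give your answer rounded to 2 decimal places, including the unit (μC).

Answer: 5.00 μC

Derivation:
Initial: C1(5μF, Q=7μC, V=1.40V), C2(2μF, Q=16μC, V=8.00V), C3(1μF, Q=7μC, V=7.00V), C4(4μF, Q=16μC, V=4.00V), C5(2μF, Q=12μC, V=6.00V)
Op 1: CLOSE 3-4: Q_total=23.00, C_total=5.00, V=4.60; Q3=4.60, Q4=18.40; dissipated=3.600
Op 2: GROUND 2: Q2=0; energy lost=64.000
Op 3: CLOSE 1-2: Q_total=7.00, C_total=7.00, V=1.00; Q1=5.00, Q2=2.00; dissipated=1.400
Final charges: Q1=5.00, Q2=2.00, Q3=4.60, Q4=18.40, Q5=12.00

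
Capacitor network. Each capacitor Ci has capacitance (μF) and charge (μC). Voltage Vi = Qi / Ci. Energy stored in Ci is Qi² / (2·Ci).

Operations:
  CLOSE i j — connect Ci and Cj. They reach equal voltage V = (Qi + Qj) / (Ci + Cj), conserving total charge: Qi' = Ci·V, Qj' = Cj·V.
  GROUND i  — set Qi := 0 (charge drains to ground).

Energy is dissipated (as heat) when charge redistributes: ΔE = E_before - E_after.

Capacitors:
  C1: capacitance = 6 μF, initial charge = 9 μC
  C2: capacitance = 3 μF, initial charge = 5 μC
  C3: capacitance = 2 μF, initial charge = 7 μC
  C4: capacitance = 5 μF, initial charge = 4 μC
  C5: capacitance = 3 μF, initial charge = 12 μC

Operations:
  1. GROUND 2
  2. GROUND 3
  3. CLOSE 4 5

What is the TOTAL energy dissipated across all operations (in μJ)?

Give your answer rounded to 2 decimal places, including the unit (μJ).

Initial: C1(6μF, Q=9μC, V=1.50V), C2(3μF, Q=5μC, V=1.67V), C3(2μF, Q=7μC, V=3.50V), C4(5μF, Q=4μC, V=0.80V), C5(3μF, Q=12μC, V=4.00V)
Op 1: GROUND 2: Q2=0; energy lost=4.167
Op 2: GROUND 3: Q3=0; energy lost=12.250
Op 3: CLOSE 4-5: Q_total=16.00, C_total=8.00, V=2.00; Q4=10.00, Q5=6.00; dissipated=9.600
Total dissipated: 26.017 μJ

Answer: 26.02 μJ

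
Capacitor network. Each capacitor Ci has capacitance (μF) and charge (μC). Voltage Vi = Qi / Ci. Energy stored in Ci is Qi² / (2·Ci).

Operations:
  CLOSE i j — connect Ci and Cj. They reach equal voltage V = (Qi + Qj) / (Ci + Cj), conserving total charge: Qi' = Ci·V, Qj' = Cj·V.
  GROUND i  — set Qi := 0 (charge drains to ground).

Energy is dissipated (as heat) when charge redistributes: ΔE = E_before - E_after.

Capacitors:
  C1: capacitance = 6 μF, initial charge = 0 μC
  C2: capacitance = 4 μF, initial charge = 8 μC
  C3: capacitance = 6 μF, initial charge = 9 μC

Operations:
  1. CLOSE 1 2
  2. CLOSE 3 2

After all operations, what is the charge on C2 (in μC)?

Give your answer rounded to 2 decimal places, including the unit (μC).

Answer: 4.88 μC

Derivation:
Initial: C1(6μF, Q=0μC, V=0.00V), C2(4μF, Q=8μC, V=2.00V), C3(6μF, Q=9μC, V=1.50V)
Op 1: CLOSE 1-2: Q_total=8.00, C_total=10.00, V=0.80; Q1=4.80, Q2=3.20; dissipated=4.800
Op 2: CLOSE 3-2: Q_total=12.20, C_total=10.00, V=1.22; Q3=7.32, Q2=4.88; dissipated=0.588
Final charges: Q1=4.80, Q2=4.88, Q3=7.32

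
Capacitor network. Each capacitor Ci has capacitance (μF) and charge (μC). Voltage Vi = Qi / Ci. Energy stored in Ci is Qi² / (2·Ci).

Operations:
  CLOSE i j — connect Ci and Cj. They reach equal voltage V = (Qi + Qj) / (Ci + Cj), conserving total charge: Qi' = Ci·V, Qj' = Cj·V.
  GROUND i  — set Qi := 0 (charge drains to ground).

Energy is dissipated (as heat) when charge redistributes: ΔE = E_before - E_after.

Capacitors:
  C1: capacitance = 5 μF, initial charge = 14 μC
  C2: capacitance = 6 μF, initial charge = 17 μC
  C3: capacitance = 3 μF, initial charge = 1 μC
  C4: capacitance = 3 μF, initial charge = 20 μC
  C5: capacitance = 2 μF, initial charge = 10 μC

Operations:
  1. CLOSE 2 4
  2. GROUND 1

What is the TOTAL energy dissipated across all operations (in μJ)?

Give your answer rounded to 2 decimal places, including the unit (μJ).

Answer: 34.29 μJ

Derivation:
Initial: C1(5μF, Q=14μC, V=2.80V), C2(6μF, Q=17μC, V=2.83V), C3(3μF, Q=1μC, V=0.33V), C4(3μF, Q=20μC, V=6.67V), C5(2μF, Q=10μC, V=5.00V)
Op 1: CLOSE 2-4: Q_total=37.00, C_total=9.00, V=4.11; Q2=24.67, Q4=12.33; dissipated=14.694
Op 2: GROUND 1: Q1=0; energy lost=19.600
Total dissipated: 34.294 μJ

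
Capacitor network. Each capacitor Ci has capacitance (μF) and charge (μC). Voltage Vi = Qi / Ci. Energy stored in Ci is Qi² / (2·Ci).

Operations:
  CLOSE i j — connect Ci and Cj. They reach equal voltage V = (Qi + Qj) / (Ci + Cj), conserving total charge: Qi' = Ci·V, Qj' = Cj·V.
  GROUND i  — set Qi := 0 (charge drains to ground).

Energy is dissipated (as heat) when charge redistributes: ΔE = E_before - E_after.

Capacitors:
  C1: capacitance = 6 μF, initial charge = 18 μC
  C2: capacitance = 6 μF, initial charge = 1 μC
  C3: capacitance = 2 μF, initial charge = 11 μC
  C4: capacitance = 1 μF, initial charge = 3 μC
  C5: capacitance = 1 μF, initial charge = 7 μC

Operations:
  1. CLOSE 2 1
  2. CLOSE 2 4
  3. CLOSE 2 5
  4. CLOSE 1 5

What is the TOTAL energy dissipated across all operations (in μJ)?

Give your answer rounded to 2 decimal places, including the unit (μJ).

Answer: 24.94 μJ

Derivation:
Initial: C1(6μF, Q=18μC, V=3.00V), C2(6μF, Q=1μC, V=0.17V), C3(2μF, Q=11μC, V=5.50V), C4(1μF, Q=3μC, V=3.00V), C5(1μF, Q=7μC, V=7.00V)
Op 1: CLOSE 2-1: Q_total=19.00, C_total=12.00, V=1.58; Q2=9.50, Q1=9.50; dissipated=12.042
Op 2: CLOSE 2-4: Q_total=12.50, C_total=7.00, V=1.79; Q2=10.71, Q4=1.79; dissipated=0.860
Op 3: CLOSE 2-5: Q_total=17.71, C_total=7.00, V=2.53; Q2=15.18, Q5=2.53; dissipated=11.652
Op 4: CLOSE 1-5: Q_total=12.03, C_total=7.00, V=1.72; Q1=10.31, Q5=1.72; dissipated=0.385
Total dissipated: 24.939 μJ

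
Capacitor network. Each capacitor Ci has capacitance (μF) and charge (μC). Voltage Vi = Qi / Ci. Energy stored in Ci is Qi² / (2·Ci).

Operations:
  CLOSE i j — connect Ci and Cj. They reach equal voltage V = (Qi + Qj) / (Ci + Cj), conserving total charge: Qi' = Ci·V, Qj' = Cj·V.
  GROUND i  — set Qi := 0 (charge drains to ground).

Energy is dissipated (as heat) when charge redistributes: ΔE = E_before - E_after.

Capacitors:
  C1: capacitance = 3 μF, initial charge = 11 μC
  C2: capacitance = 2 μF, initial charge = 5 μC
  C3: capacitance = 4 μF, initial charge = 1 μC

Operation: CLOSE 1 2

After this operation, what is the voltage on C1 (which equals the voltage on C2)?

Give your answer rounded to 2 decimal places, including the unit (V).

Initial: C1(3μF, Q=11μC, V=3.67V), C2(2μF, Q=5μC, V=2.50V), C3(4μF, Q=1μC, V=0.25V)
Op 1: CLOSE 1-2: Q_total=16.00, C_total=5.00, V=3.20; Q1=9.60, Q2=6.40; dissipated=0.817

Answer: 3.20 V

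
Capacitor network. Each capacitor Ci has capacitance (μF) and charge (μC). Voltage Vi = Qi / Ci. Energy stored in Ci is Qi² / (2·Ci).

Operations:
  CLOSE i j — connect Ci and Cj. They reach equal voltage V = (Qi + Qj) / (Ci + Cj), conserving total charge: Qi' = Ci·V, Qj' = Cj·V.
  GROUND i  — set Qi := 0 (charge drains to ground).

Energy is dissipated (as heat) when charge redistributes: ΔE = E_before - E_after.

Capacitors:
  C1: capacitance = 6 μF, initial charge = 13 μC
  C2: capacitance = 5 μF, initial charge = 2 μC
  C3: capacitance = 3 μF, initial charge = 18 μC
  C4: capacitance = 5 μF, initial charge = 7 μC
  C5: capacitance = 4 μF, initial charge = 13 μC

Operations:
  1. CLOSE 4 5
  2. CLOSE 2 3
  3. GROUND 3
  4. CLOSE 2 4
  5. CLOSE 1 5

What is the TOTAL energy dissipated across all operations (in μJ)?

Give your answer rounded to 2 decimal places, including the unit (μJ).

Initial: C1(6μF, Q=13μC, V=2.17V), C2(5μF, Q=2μC, V=0.40V), C3(3μF, Q=18μC, V=6.00V), C4(5μF, Q=7μC, V=1.40V), C5(4μF, Q=13μC, V=3.25V)
Op 1: CLOSE 4-5: Q_total=20.00, C_total=9.00, V=2.22; Q4=11.11, Q5=8.89; dissipated=3.803
Op 2: CLOSE 2-3: Q_total=20.00, C_total=8.00, V=2.50; Q2=12.50, Q3=7.50; dissipated=29.400
Op 3: GROUND 3: Q3=0; energy lost=9.375
Op 4: CLOSE 2-4: Q_total=23.61, C_total=10.00, V=2.36; Q2=11.81, Q4=11.81; dissipated=0.096
Op 5: CLOSE 1-5: Q_total=21.89, C_total=10.00, V=2.19; Q1=13.13, Q5=8.76; dissipated=0.004
Total dissipated: 42.678 μJ

Answer: 42.68 μJ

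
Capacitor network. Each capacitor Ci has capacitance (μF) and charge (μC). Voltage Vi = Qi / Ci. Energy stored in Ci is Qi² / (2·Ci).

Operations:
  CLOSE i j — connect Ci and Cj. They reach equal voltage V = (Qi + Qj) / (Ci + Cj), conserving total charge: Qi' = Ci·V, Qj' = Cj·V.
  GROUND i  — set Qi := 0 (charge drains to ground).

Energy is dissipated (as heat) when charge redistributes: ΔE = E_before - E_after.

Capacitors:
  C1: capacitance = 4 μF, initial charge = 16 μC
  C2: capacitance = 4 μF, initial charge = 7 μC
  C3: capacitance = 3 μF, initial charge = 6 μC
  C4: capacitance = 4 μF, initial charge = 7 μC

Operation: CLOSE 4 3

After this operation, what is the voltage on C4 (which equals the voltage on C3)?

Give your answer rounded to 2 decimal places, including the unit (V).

Initial: C1(4μF, Q=16μC, V=4.00V), C2(4μF, Q=7μC, V=1.75V), C3(3μF, Q=6μC, V=2.00V), C4(4μF, Q=7μC, V=1.75V)
Op 1: CLOSE 4-3: Q_total=13.00, C_total=7.00, V=1.86; Q4=7.43, Q3=5.57; dissipated=0.054

Answer: 1.86 V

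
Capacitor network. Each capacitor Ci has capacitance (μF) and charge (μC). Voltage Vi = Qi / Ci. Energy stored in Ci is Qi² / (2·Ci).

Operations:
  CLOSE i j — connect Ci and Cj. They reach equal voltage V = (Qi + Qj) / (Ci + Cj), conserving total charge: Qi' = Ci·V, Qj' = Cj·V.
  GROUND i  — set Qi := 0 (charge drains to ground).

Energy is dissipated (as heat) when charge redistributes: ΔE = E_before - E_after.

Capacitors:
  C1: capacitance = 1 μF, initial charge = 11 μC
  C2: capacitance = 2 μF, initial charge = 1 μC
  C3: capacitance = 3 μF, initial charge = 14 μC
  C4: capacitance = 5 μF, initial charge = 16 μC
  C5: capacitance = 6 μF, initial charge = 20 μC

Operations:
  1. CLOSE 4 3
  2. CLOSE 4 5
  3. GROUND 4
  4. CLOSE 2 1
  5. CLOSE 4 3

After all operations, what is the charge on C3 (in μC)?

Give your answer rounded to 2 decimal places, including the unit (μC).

Answer: 4.22 μC

Derivation:
Initial: C1(1μF, Q=11μC, V=11.00V), C2(2μF, Q=1μC, V=0.50V), C3(3μF, Q=14μC, V=4.67V), C4(5μF, Q=16μC, V=3.20V), C5(6μF, Q=20μC, V=3.33V)
Op 1: CLOSE 4-3: Q_total=30.00, C_total=8.00, V=3.75; Q4=18.75, Q3=11.25; dissipated=2.017
Op 2: CLOSE 4-5: Q_total=38.75, C_total=11.00, V=3.52; Q4=17.61, Q5=21.14; dissipated=0.237
Op 3: GROUND 4: Q4=0; energy lost=31.024
Op 4: CLOSE 2-1: Q_total=12.00, C_total=3.00, V=4.00; Q2=8.00, Q1=4.00; dissipated=36.750
Op 5: CLOSE 4-3: Q_total=11.25, C_total=8.00, V=1.41; Q4=7.03, Q3=4.22; dissipated=13.184
Final charges: Q1=4.00, Q2=8.00, Q3=4.22, Q4=7.03, Q5=21.14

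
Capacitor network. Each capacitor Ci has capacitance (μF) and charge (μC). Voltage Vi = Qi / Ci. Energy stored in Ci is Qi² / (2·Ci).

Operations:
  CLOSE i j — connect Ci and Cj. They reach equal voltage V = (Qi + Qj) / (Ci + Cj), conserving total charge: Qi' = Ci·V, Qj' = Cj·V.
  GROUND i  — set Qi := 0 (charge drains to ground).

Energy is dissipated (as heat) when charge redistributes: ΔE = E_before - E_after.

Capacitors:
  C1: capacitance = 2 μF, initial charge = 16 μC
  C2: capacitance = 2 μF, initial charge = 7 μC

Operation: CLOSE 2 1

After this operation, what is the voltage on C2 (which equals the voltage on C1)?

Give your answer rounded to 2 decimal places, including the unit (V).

Initial: C1(2μF, Q=16μC, V=8.00V), C2(2μF, Q=7μC, V=3.50V)
Op 1: CLOSE 2-1: Q_total=23.00, C_total=4.00, V=5.75; Q2=11.50, Q1=11.50; dissipated=10.125

Answer: 5.75 V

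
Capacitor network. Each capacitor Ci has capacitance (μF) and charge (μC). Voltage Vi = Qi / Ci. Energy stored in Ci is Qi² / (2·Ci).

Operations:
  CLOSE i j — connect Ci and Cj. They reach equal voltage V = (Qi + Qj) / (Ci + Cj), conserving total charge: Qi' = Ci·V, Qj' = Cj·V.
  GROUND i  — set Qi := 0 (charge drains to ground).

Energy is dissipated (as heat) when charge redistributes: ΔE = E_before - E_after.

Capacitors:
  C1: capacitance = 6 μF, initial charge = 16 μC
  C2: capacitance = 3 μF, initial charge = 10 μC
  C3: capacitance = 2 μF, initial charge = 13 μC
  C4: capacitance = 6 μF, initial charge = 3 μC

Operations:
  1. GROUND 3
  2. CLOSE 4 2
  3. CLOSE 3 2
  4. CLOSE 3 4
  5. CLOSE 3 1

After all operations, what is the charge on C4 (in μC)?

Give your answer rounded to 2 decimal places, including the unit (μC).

Initial: C1(6μF, Q=16μC, V=2.67V), C2(3μF, Q=10μC, V=3.33V), C3(2μF, Q=13μC, V=6.50V), C4(6μF, Q=3μC, V=0.50V)
Op 1: GROUND 3: Q3=0; energy lost=42.250
Op 2: CLOSE 4-2: Q_total=13.00, C_total=9.00, V=1.44; Q4=8.67, Q2=4.33; dissipated=8.028
Op 3: CLOSE 3-2: Q_total=4.33, C_total=5.00, V=0.87; Q3=1.73, Q2=2.60; dissipated=1.252
Op 4: CLOSE 3-4: Q_total=10.40, C_total=8.00, V=1.30; Q3=2.60, Q4=7.80; dissipated=0.250
Op 5: CLOSE 3-1: Q_total=18.60, C_total=8.00, V=2.33; Q3=4.65, Q1=13.95; dissipated=1.401
Final charges: Q1=13.95, Q2=2.60, Q3=4.65, Q4=7.80

Answer: 7.80 μC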